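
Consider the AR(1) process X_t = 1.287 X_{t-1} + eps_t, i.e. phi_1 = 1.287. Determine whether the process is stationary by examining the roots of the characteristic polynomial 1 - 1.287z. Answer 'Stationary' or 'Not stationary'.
\text{Not stationary}

The AR(p) characteristic polynomial is P(z) = 1 - 1.287z.
Stationarity requires all roots to lie outside the unit circle, i.e. |z| > 1 for every root.
This is linear in z: 1 + (-1.287) z = 0  =>  z = -1/(-1.287) = 0.777001,  |z| = 0.777001.
Moduli of all roots: 0.7770.
All moduli strictly greater than 1? No.
Verdict: Not stationary.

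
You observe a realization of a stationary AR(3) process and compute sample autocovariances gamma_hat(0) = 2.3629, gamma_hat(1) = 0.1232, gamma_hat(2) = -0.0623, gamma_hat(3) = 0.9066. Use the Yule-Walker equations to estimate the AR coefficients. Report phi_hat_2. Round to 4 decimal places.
\hat\phi_{2} = -0.0500

The Yule-Walker equations for an AR(p) process read, in matrix form,
  Gamma_p phi = r_p,   with   (Gamma_p)_{ij} = gamma(|i - j|),
                       (r_p)_i = gamma(i),   i,j = 1..p.
Substitute the sample gammas (Toeplitz matrix and right-hand side of size 3):
  Gamma_p = [[2.3629, 0.1232, -0.0623], [0.1232, 2.3629, 0.1232], [-0.0623, 0.1232, 2.3629]]
  r_p     = [0.1232, -0.0623, 0.9066]
Written out (R1..R3):
  (R1) 2.3629 phi_1 + 0.1232 phi_2 - 0.0623 phi_3 = 0.1232
  (R2) 0.1232 phi_1 + 2.3629 phi_2 + 0.1232 phi_3 = -0.0623
  (R3) -0.0623 phi_1 + 0.1232 phi_2 + 2.3629 phi_3 = 0.9066
Gaussian elimination:
  R2 <- R2 - (0.1232/2.3629) R1 = R2 - (0.052139) R1:  2.356476 phi_2 + 0.126448 phi_3 = -0.068724
  R3 <- R3 - (-0.0623/2.3629) R1 = R3 - (-0.026366) R1:  0.126448 phi_2 + 2.361257 phi_3 = 0.909848
  R3 <- R3 - (0.126448/2.356476) R2 = R3 - (0.05366) R2:  2.354472 phi_3 = 0.913536
Back-substitution:
  phi_hat_3 = 0.913536 / 2.354472 = 0.388
  phi_hat_2 = (-0.068724 - (0.126448)(0.388)) / 2.356476 = -0.049984
  phi_hat_1 = (0.1232 - (0.1232)(-0.049984) - (-0.0623)(0.388)) / 2.3629 = 0.064975
So phi_hat = [0.0650, -0.0500, 0.3880].
Therefore phi_hat_2 = -0.0500.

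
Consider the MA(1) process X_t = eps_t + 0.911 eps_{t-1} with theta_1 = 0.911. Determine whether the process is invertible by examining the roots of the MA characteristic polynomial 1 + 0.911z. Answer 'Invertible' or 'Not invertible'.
\text{Invertible}

The MA(q) characteristic polynomial is P(z) = 1 + 0.911z.
Invertibility requires all roots to lie outside the unit circle, i.e. |z| > 1 for every root.
This is linear in z: 1 + (0.911) z = 0  =>  z = -1/(0.911) = -1.097695,  |z| = 1.097695.
Moduli of all roots: 1.0977.
All moduli strictly greater than 1? Yes.
Verdict: Invertible.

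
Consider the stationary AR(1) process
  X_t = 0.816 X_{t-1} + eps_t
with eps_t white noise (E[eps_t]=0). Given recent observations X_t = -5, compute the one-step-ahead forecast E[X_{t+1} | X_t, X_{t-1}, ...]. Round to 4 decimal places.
E[X_{t+1} \mid \mathcal F_t] = -4.0800

For an AR(p) model X_t = c + sum_i phi_i X_{t-i} + eps_t, the
one-step-ahead conditional mean is
  E[X_{t+1} | X_t, ...] = c + sum_i phi_i X_{t+1-i}.
Substitute known values:
  E[X_{t+1} | ...] = (0.816) * (-5)
                   = -4.0800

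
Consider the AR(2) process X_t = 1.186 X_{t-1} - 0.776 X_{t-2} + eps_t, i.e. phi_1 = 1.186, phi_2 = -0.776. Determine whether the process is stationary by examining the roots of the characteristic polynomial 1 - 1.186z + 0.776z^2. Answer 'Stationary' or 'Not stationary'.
\text{Stationary}

The AR(p) characteristic polynomial is P(z) = 1 - 1.186z + 0.776z^2.
Stationarity requires all roots to lie outside the unit circle, i.e. |z| > 1 for every root.
Set 1 + (-1.186) z + (0.776) z^2 = 0, i.e. a z^2 + b z + c = 0 with a = 0.776, b = -1.186, c = 1.
Discriminant D = b^2 - 4ac = (-1.186)^2 - 4*(0.776)*1 = 1.406596 - (3.104) = -1.697404.
D < 0, so the roots are the complex-conjugate pair z = (-b +/- i sqrt(-D)) / (2a) = 0.7642 +/- 0.8395i.
For a conjugate pair |z|^2 = z * conj(z) = (product of roots) = c/a = 1/(0.776) = 1.28866, so |z| = sqrt(1.28866) = 1.1352 for both roots.
Moduli of all roots: 1.1352, 1.1352.
All moduli strictly greater than 1? Yes.
Verdict: Stationary.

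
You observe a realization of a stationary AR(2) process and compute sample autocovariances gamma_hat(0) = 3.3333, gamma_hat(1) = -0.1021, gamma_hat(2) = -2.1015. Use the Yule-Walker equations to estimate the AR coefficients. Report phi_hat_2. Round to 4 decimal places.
\hat\phi_{2} = -0.6320

The Yule-Walker equations for an AR(p) process read, in matrix form,
  Gamma_p phi = r_p,   with   (Gamma_p)_{ij} = gamma(|i - j|),
                       (r_p)_i = gamma(i),   i,j = 1..p.
Substitute the sample gammas (Toeplitz matrix and right-hand side of size 2):
  Gamma_p = [[3.3333, -0.1021], [-0.1021, 3.3333]]
  r_p     = [-0.1021, -2.1015]
Written out:
  3.3333 phi_1 - 0.1021 phi_2 = -0.1021
  -0.1021 phi_1 + 3.3333 phi_2 = -2.1015
Solve by Cramer's rule:
  det = gamma(0)^2 - gamma(1)^2 = (3.3333)^2 - (-0.1021)^2 = 11.11088889 - 0.01042441 = 11.10046448
  phi_hat_1 = [gamma(1) gamma(0) - gamma(1) gamma(2)] / det = [(-0.1021)(3.3333) - (-0.1021)(-2.1015)] / 11.10046448 = -0.55489308 / 11.10046448 = -0.05
  phi_hat_2 = [gamma(0) gamma(2) - gamma(1)^2] / det = [(3.3333)(-2.1015) - (-0.1021)^2] / 11.10046448 = -7.01535436 / 11.10046448 = -0.632
So phi_hat = [-0.0500, -0.6320].
Therefore phi_hat_2 = -0.6320.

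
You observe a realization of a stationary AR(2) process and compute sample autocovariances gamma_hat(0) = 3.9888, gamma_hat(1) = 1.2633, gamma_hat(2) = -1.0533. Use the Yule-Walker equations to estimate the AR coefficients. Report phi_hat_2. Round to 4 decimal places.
\hat\phi_{2} = -0.4050

The Yule-Walker equations for an AR(p) process read, in matrix form,
  Gamma_p phi = r_p,   with   (Gamma_p)_{ij} = gamma(|i - j|),
                       (r_p)_i = gamma(i),   i,j = 1..p.
Substitute the sample gammas (Toeplitz matrix and right-hand side of size 2):
  Gamma_p = [[3.9888, 1.2633], [1.2633, 3.9888]]
  r_p     = [1.2633, -1.0533]
Written out:
  3.9888 phi_1 + 1.2633 phi_2 = 1.2633
  1.2633 phi_1 + 3.9888 phi_2 = -1.0533
Solve by Cramer's rule:
  det = gamma(0)^2 - gamma(1)^2 = (3.9888)^2 - (1.2633)^2 = 15.91052544 - 1.59592689 = 14.31459855
  phi_hat_1 = [gamma(1) gamma(0) - gamma(1) gamma(2)] / det = [(1.2633)(3.9888) - (1.2633)(-1.0533)] / 14.31459855 = 6.36968493 / 14.31459855 = 0.445
  phi_hat_2 = [gamma(0) gamma(2) - gamma(1)^2] / det = [(3.9888)(-1.0533) - (1.2633)^2] / 14.31459855 = -5.79732993 / 14.31459855 = -0.405
So phi_hat = [0.4450, -0.4050].
Therefore phi_hat_2 = -0.4050.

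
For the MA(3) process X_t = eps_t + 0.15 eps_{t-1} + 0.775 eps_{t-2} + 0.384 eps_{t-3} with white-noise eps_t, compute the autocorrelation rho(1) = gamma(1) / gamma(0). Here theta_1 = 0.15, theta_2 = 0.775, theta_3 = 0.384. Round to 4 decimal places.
\rho(1) = 0.3185

For an MA(q) process with theta_0 = 1, the autocovariance is
  gamma(k) = sigma^2 * sum_{i=0..q-k} theta_i * theta_{i+k},
and rho(k) = gamma(k) / gamma(0). Sigma^2 cancels.
  numerator   = (1)*(0.15) + (0.15)*(0.775) + (0.775)*(0.384) = 0.56385.
  denominator = (1)^2 + (0.15)^2 + (0.775)^2 + (0.384)^2 = 1.770581.
  rho(1) = 0.56385 / 1.770581 = 0.3185.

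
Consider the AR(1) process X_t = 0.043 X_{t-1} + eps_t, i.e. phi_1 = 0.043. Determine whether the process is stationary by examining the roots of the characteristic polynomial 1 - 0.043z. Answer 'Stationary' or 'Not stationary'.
\text{Stationary}

The AR(p) characteristic polynomial is P(z) = 1 - 0.043z.
Stationarity requires all roots to lie outside the unit circle, i.e. |z| > 1 for every root.
This is linear in z: 1 + (-0.043) z = 0  =>  z = -1/(-0.043) = 23.255814,  |z| = 23.255814.
Moduli of all roots: 23.2558.
All moduli strictly greater than 1? Yes.
Verdict: Stationary.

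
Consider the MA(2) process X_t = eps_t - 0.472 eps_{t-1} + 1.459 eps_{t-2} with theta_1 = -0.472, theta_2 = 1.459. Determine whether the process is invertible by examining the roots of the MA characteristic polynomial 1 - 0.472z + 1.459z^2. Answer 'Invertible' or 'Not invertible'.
\text{Not invertible}

The MA(q) characteristic polynomial is P(z) = 1 - 0.472z + 1.459z^2.
Invertibility requires all roots to lie outside the unit circle, i.e. |z| > 1 for every root.
Set 1 + (-0.472) z + (1.459) z^2 = 0, i.e. a z^2 + b z + c = 0 with a = 1.459, b = -0.472, c = 1.
Discriminant D = b^2 - 4ac = (-0.472)^2 - 4*(1.459)*1 = 0.222784 - (5.836) = -5.613216.
D < 0, so the roots are the complex-conjugate pair z = (-b +/- i sqrt(-D)) / (2a) = 0.1618 +/- 0.8119i.
For a conjugate pair |z|^2 = z * conj(z) = (product of roots) = c/a = 1/(1.459) = 0.685401, so |z| = sqrt(0.685401) = 0.8279 for both roots.
Moduli of all roots: 0.8279, 0.8279.
All moduli strictly greater than 1? No.
Verdict: Not invertible.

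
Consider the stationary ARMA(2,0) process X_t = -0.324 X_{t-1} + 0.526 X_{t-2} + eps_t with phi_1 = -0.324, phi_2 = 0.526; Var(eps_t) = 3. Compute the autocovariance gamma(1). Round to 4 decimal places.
\gamma(1) = -5.3213

Multiply the model equation by X_{t-k} and take expectations. With theta_0 = psi_0 = 1 and psi_j the MA(infinity) weights, this gives
  gamma(k) - sum_i phi_i gamma(k-i) = c_k,
  c_k = sigma^2 * sum_{j=k..q} theta_j psi_{j-k}   (c_k = 0 for k > q),
using gamma(-m) = gamma(m).
Pure AR (q = 0): c_0 = sigma^2 = 3, c_k = 0 for k >= 1.
Equations for k = 0, 1, 2 (AR order 2, c_2 = 0):
  (E0) gamma(0) = phi_1 gamma(1) + phi_2 gamma(2) + c_0
  (E1) gamma(1) = phi_1 gamma(0) + phi_2 gamma(1) + c_1
  (E2) gamma(2) = phi_1 gamma(1) + phi_2 gamma(0)
From (E1): gamma(1) = A gamma(0) + B with
  A = phi_1 / (1 - phi_2) = -0.324 / 0.474 = -0.683544,   B = c_1 / (1 - phi_2) = 0 / 0.474 = 0.
Insert (E2) into (E0): gamma(0) (1 - phi_2^2) = phi_1 (1 + phi_2) gamma(1) + c_0.
  phi_1 (1 + phi_2) = (-0.324)(1.526) = -0.494424,   1 - phi_2^2 = 0.723324.
Replace gamma(1) by A gamma(0) + B and collect gamma(0):
  gamma(0) [0.723324 - (-0.494424)(-0.683544)] = c_0 = 3
  gamma(0) * 0.385363 = 3
  gamma(0) = 3 / 0.385363 = 7.784862.
  gamma(1) = A gamma(0) = (-0.683544)(7.784862) = -5.321298.
Therefore gamma(1) = -5.3213 (to 4 decimal places).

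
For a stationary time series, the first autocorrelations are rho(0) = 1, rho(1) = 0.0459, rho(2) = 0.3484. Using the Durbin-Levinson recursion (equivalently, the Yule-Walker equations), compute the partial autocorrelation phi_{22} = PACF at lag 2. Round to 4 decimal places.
\phi_{22} = 0.3470

The PACF at lag k is phi_{kk}, the last component of the solution
to the Yule-Walker system G_k phi = r_k where
  (G_k)_{ij} = rho(|i - j|), (r_k)_i = rho(i), i,j = 1..k.
Equivalently, Durbin-Levinson gives phi_{kk} iteratively:
  phi_{11} = rho(1)
  phi_{kk} = [rho(k) - sum_{j=1..k-1} phi_{k-1,j} rho(k-j)]
            / [1 - sum_{j=1..k-1} phi_{k-1,j} rho(j)],
  phi_{k,j} = phi_{k-1,j} - phi_{kk} phi_{k-1,k-j},  j = 1..k-1.
Step k = 1:
  phi_11 = rho(1) = 0.0459.
Step k = 2:
  phi_22 = [rho(2) - phi_11 rho(1)] / [1 - phi_11 rho(1)] = [0.3484 - (0.0459)(0.0459)] / [1 - (0.0459)(0.0459)]
         = 0.34629319 / 0.99789319 = 0.347.
Therefore phi_{22} = 0.3470.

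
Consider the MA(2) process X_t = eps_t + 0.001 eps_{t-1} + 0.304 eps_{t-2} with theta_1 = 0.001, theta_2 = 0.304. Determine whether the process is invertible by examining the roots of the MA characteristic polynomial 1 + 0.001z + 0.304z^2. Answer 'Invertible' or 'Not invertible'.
\text{Invertible}

The MA(q) characteristic polynomial is P(z) = 1 + 0.001z + 0.304z^2.
Invertibility requires all roots to lie outside the unit circle, i.e. |z| > 1 for every root.
Set 1 + (0.001) z + (0.304) z^2 = 0, i.e. a z^2 + b z + c = 0 with a = 0.304, b = 0.001, c = 1.
Discriminant D = b^2 - 4ac = (0.001)^2 - 4*(0.304)*1 = 0.000001 - (1.216) = -1.215999.
D < 0, so the roots are the complex-conjugate pair z = (-b +/- i sqrt(-D)) / (2a) = -0.0016 +/- 1.8137i.
For a conjugate pair |z|^2 = z * conj(z) = (product of roots) = c/a = 1/(0.304) = 3.289474, so |z| = sqrt(3.289474) = 1.8137 for both roots.
Moduli of all roots: 1.8137, 1.8137.
All moduli strictly greater than 1? Yes.
Verdict: Invertible.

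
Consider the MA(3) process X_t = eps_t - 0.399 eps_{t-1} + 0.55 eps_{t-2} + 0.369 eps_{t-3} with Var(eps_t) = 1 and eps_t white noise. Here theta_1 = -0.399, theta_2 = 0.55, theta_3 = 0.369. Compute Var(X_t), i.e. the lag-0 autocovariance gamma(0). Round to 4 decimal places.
\gamma(0) = 1.5979

For an MA(q) process X_t = eps_t + sum_i theta_i eps_{t-i} with
Var(eps_t) = sigma^2, the variance is
  gamma(0) = sigma^2 * (1 + sum_i theta_i^2).
  sum_i theta_i^2 = (-0.399)^2 + (0.55)^2 + (0.369)^2 = 0.159201 + 0.3025 + 0.136161 = 0.597862.
  gamma(0) = 1 * (1 + 0.597862) = 1 * 1.597862 = 1.597862, which rounds to 1.5979.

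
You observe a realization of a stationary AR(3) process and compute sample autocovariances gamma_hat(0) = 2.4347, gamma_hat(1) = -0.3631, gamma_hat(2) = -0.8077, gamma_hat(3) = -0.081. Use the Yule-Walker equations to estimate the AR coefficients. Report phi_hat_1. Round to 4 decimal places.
\hat\phi_{1} = -0.2690

The Yule-Walker equations for an AR(p) process read, in matrix form,
  Gamma_p phi = r_p,   with   (Gamma_p)_{ij} = gamma(|i - j|),
                       (r_p)_i = gamma(i),   i,j = 1..p.
Substitute the sample gammas (Toeplitz matrix and right-hand side of size 3):
  Gamma_p = [[2.4347, -0.3631, -0.8077], [-0.3631, 2.4347, -0.3631], [-0.8077, -0.3631, 2.4347]]
  r_p     = [-0.3631, -0.8077, -0.081]
Written out (R1..R3):
  (R1) 2.4347 phi_1 - 0.3631 phi_2 - 0.8077 phi_3 = -0.3631
  (R2) -0.3631 phi_1 + 2.4347 phi_2 - 0.3631 phi_3 = -0.8077
  (R3) -0.8077 phi_1 - 0.3631 phi_2 + 2.4347 phi_3 = -0.081
Gaussian elimination:
  R2 <- R2 - (-0.3631/2.4347) R1 = R2 - (-0.149135) R1:  2.380549 phi_2 - 0.483557 phi_3 = -0.861851
  R3 <- R3 - (-0.8077/2.4347) R1 = R3 - (-0.331745) R1:  -0.483557 phi_2 + 2.166749 phi_3 = -0.201457
  R3 <- R3 - (-0.483557/2.380549) R2 = R3 - (-0.203128) R2:  2.068525 phi_3 = -0.376523
Back-substitution:
  phi_hat_3 = -0.376523 / 2.068525 = -0.182025
  phi_hat_2 = (-0.861851 - (-0.483557)(-0.182025)) / 2.380549 = -0.399013
  phi_hat_1 = (-0.3631 - (-0.3631)(-0.399013) - (-0.8077)(-0.182025)) / 2.4347 = -0.269028
So phi_hat = [-0.2690, -0.3990, -0.1820].
Therefore phi_hat_1 = -0.2690.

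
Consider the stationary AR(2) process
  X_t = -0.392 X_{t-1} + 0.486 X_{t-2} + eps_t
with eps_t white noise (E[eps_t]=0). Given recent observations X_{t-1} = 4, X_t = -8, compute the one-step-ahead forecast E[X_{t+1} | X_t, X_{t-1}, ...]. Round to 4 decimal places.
E[X_{t+1} \mid \mathcal F_t] = 5.0800

For an AR(p) model X_t = c + sum_i phi_i X_{t-i} + eps_t, the
one-step-ahead conditional mean is
  E[X_{t+1} | X_t, ...] = c + sum_i phi_i X_{t+1-i}.
Substitute known values:
  E[X_{t+1} | ...] = (-0.392) * (-8) + (0.486) * (4)
                   = 5.0800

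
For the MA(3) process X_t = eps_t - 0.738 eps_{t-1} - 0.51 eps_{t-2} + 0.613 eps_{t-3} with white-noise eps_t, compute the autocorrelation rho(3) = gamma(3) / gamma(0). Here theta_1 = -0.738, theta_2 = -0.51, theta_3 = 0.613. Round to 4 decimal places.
\rho(3) = 0.2811

For an MA(q) process with theta_0 = 1, the autocovariance is
  gamma(k) = sigma^2 * sum_{i=0..q-k} theta_i * theta_{i+k},
and rho(k) = gamma(k) / gamma(0). Sigma^2 cancels.
  numerator   = (1)*(0.613) = 0.613.
  denominator = (1)^2 + (-0.738)^2 + (-0.51)^2 + (0.613)^2 = 2.180513.
  rho(3) = 0.613 / 2.180513 = 0.2811.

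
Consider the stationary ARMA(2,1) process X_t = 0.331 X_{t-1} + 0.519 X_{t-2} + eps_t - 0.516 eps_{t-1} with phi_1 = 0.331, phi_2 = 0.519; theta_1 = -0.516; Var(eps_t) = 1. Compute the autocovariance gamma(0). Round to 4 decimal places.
\gamma(0) = 1.4457

Multiply the model equation by X_{t-k} and take expectations. With theta_0 = psi_0 = 1 and psi_j the MA(infinity) weights, this gives
  gamma(k) - sum_i phi_i gamma(k-i) = c_k,
  c_k = sigma^2 * sum_{j=k..q} theta_j psi_{j-k}   (c_k = 0 for k > q),
using gamma(-m) = gamma(m).
psi-weights needed (psi_j = theta_j + sum_i phi_i psi_{j-i}):
  psi_1 = theta_1 + phi_1 = -0.516 + (0.331) = -0.185
Right-hand sides:
  c_0 = sigma^2 (1 + theta_1 psi_1) = 1 * (1 + (-0.516)(-0.185)) = 1 * 1.09546 = 1.09546
  c_1 = sigma^2 theta_1 = 1 * (-0.516) = -0.516
  c_2 = 0
Equations for k = 0, 1, 2 (AR order 2, c_2 = 0):
  (E0) gamma(0) = phi_1 gamma(1) + phi_2 gamma(2) + c_0
  (E1) gamma(1) = phi_1 gamma(0) + phi_2 gamma(1) + c_1
  (E2) gamma(2) = phi_1 gamma(1) + phi_2 gamma(0)
From (E1): gamma(1) = A gamma(0) + B with
  A = phi_1 / (1 - phi_2) = 0.331 / 0.481 = 0.68815,   B = c_1 / (1 - phi_2) = -0.516 / 0.481 = -1.072765.
Insert (E2) into (E0): gamma(0) (1 - phi_2^2) = phi_1 (1 + phi_2) gamma(1) + c_0.
  phi_1 (1 + phi_2) = (0.331)(1.519) = 0.502789,   1 - phi_2^2 = 0.730639.
Replace gamma(1) by A gamma(0) + B and collect gamma(0):
  gamma(0) [0.730639 - (0.502789)(0.68815)] = (0.502789)(-1.072765) + 1.09546
  gamma(0) * 0.384645 = 0.556086
  gamma(0) = 0.556086 / 0.384645 = 1.445711.
Therefore gamma(0) = 1.4457 (to 4 decimal places).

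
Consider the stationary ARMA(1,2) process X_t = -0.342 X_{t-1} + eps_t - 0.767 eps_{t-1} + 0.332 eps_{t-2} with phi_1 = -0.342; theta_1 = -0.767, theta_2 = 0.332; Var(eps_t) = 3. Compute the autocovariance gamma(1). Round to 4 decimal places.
\gamma(1) = -6.2812

Multiply the model equation by X_{t-k} and take expectations. With theta_0 = psi_0 = 1 and psi_j the MA(infinity) weights, this gives
  gamma(k) - sum_i phi_i gamma(k-i) = c_k,
  c_k = sigma^2 * sum_{j=k..q} theta_j psi_{j-k}   (c_k = 0 for k > q),
using gamma(-m) = gamma(m).
psi-weights needed (psi_j = theta_j + sum_i phi_i psi_{j-i}):
  psi_1 = theta_1 + phi_1 = -0.767 + (-0.342) = -1.109
  psi_2 = theta_2 + phi_1 psi_1 = 0.332 + (-0.342)(-1.109) = 0.711278
Right-hand sides:
  c_0 = sigma^2 (1 + theta_1 psi_1 + theta_2 psi_2) = 3 * (1 + (-0.767)(-1.109) + (0.332)(0.711278)) = 3 * 2.086747 = 6.260242
  c_1 = sigma^2 (theta_1 + theta_2 psi_1) = 3 * (-0.767 + (0.332)(-1.109)) = -3.405564
  c_2 = sigma^2 theta_2 = 3 * (0.332) = 0.996
Equations for k = 0 and k = 1 (AR order 1):
  gamma(0) = phi_1 gamma(1) + c_0
  gamma(1) = phi_1 gamma(0) + c_1
Substituting the second into the first: gamma(0) (1 - phi_1^2) = c_0 + phi_1 c_1, so
  gamma(0) = (c_0 + phi_1 c_1) / (1 - phi_1^2) = (6.260242 + (-0.342)(-3.405564)) / (1 - (-0.342)^2) = 7.424945 / 0.883036 = 8.408428.
  gamma(1) = phi_1 gamma(0) + c_1 = (-0.342)(8.408428) + (-3.405564) = -6.281246.
Therefore gamma(1) = -6.2812 (to 4 decimal places).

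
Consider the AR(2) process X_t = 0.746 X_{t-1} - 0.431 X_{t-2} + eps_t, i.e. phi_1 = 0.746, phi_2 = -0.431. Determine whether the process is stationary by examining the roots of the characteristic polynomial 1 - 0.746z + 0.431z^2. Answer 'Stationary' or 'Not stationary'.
\text{Stationary}

The AR(p) characteristic polynomial is P(z) = 1 - 0.746z + 0.431z^2.
Stationarity requires all roots to lie outside the unit circle, i.e. |z| > 1 for every root.
Set 1 + (-0.746) z + (0.431) z^2 = 0, i.e. a z^2 + b z + c = 0 with a = 0.431, b = -0.746, c = 1.
Discriminant D = b^2 - 4ac = (-0.746)^2 - 4*(0.431)*1 = 0.556516 - (1.724) = -1.167484.
D < 0, so the roots are the complex-conjugate pair z = (-b +/- i sqrt(-D)) / (2a) = 0.8654 +/- 1.2535i.
For a conjugate pair |z|^2 = z * conj(z) = (product of roots) = c/a = 1/(0.431) = 2.320186, so |z| = sqrt(2.320186) = 1.5232 for both roots.
Moduli of all roots: 1.5232, 1.5232.
All moduli strictly greater than 1? Yes.
Verdict: Stationary.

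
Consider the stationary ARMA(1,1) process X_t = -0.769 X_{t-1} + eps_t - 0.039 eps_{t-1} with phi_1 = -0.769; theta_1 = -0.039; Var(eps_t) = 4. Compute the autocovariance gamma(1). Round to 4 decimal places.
\gamma(1) = -8.1464

Multiply the model equation by X_{t-k} and take expectations. With theta_0 = psi_0 = 1 and psi_j the MA(infinity) weights, this gives
  gamma(k) - sum_i phi_i gamma(k-i) = c_k,
  c_k = sigma^2 * sum_{j=k..q} theta_j psi_{j-k}   (c_k = 0 for k > q),
using gamma(-m) = gamma(m).
psi-weights needed (psi_j = theta_j + sum_i phi_i psi_{j-i}):
  psi_1 = theta_1 + phi_1 = -0.039 + (-0.769) = -0.808
Right-hand sides:
  c_0 = sigma^2 (1 + theta_1 psi_1) = 4 * (1 + (-0.039)(-0.808)) = 4 * 1.031512 = 4.126048
  c_1 = sigma^2 theta_1 = 4 * (-0.039) = -0.156
  c_2 = 0
Equations for k = 0 and k = 1 (AR order 1):
  gamma(0) = phi_1 gamma(1) + c_0
  gamma(1) = phi_1 gamma(0) + c_1
Substituting the second into the first: gamma(0) (1 - phi_1^2) = c_0 + phi_1 c_1, so
  gamma(0) = (c_0 + phi_1 c_1) / (1 - phi_1^2) = (4.126048 + (-0.769)(-0.156)) / (1 - (-0.769)^2) = 4.246012 / 0.408639 = 10.390619.
  gamma(1) = phi_1 gamma(0) + c_1 = (-0.769)(10.390619) + (-0.156) = -8.146386.
Therefore gamma(1) = -8.1464 (to 4 decimal places).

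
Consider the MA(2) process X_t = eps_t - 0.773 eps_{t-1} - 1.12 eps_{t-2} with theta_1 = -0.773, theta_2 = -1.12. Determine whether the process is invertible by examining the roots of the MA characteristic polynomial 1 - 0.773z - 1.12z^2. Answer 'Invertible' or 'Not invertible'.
\text{Not invertible}

The MA(q) characteristic polynomial is P(z) = 1 - 0.773z - 1.12z^2.
Invertibility requires all roots to lie outside the unit circle, i.e. |z| > 1 for every root.
Set 1 + (-0.773) z + (-1.12) z^2 = 0, i.e. a z^2 + b z + c = 0 with a = -1.12, b = -0.773, c = 1.
Discriminant D = b^2 - 4ac = (-0.773)^2 - 4*(-1.12)*1 = 0.597529 - (-4.48) = 5.077529.
D >= 0, so the roots are real: z = (-b +/- sqrt(D)) / (2a) = (0.773 +/- 2.253337) / (-2.24).
  z_1 = (0.773 + 2.253337) / (-2.24) = -1.351,   |z_1| = 1.351.
  z_2 = (0.773 - 2.253337) / (-2.24) = 0.6609,   |z_2| = 0.6609.
Moduli of all roots: 1.3510, 0.6609.
All moduli strictly greater than 1? No.
Verdict: Not invertible.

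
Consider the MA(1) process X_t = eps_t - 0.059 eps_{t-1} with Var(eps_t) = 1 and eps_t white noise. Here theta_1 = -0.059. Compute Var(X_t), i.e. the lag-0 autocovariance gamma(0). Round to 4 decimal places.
\gamma(0) = 1.0035

For an MA(q) process X_t = eps_t + sum_i theta_i eps_{t-i} with
Var(eps_t) = sigma^2, the variance is
  gamma(0) = sigma^2 * (1 + sum_i theta_i^2).
  sum_i theta_i^2 = (-0.059)^2 = 0.003481.
  gamma(0) = 1 * (1 + 0.003481) = 1 * 1.003481 = 1.003481, which rounds to 1.0035.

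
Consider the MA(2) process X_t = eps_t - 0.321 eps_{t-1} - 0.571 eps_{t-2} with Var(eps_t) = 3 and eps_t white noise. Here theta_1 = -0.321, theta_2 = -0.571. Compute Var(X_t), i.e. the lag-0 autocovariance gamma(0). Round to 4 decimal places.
\gamma(0) = 4.2872

For an MA(q) process X_t = eps_t + sum_i theta_i eps_{t-i} with
Var(eps_t) = sigma^2, the variance is
  gamma(0) = sigma^2 * (1 + sum_i theta_i^2).
  sum_i theta_i^2 = (-0.321)^2 + (-0.571)^2 = 0.103041 + 0.326041 = 0.429082.
  gamma(0) = 3 * (1 + 0.429082) = 3 * 1.429082 = 4.287246, which rounds to 4.2872.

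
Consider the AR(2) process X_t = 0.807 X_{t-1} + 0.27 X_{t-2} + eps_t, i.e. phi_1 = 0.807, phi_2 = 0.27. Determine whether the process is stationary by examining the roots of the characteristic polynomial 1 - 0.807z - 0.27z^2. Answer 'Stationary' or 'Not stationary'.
\text{Not stationary}

The AR(p) characteristic polynomial is P(z) = 1 - 0.807z - 0.27z^2.
Stationarity requires all roots to lie outside the unit circle, i.e. |z| > 1 for every root.
Set 1 + (-0.807) z + (-0.27) z^2 = 0, i.e. a z^2 + b z + c = 0 with a = -0.27, b = -0.807, c = 1.
Discriminant D = b^2 - 4ac = (-0.807)^2 - 4*(-0.27)*1 = 0.651249 - (-1.08) = 1.731249.
D >= 0, so the roots are real: z = (-b +/- sqrt(D)) / (2a) = (0.807 +/- 1.315769) / (-0.54).
  z_1 = (0.807 + 1.315769) / (-0.54) = -3.9311,   |z_1| = 3.9311.
  z_2 = (0.807 - 1.315769) / (-0.54) = 0.9422,   |z_2| = 0.9422.
Moduli of all roots: 3.9311, 0.9422.
All moduli strictly greater than 1? No.
Verdict: Not stationary.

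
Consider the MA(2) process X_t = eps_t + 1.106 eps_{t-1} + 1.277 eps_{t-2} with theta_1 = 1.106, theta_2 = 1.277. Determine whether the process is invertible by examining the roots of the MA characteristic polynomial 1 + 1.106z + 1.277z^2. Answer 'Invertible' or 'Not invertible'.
\text{Not invertible}

The MA(q) characteristic polynomial is P(z) = 1 + 1.106z + 1.277z^2.
Invertibility requires all roots to lie outside the unit circle, i.e. |z| > 1 for every root.
Set 1 + (1.106) z + (1.277) z^2 = 0, i.e. a z^2 + b z + c = 0 with a = 1.277, b = 1.106, c = 1.
Discriminant D = b^2 - 4ac = (1.106)^2 - 4*(1.277)*1 = 1.223236 - (5.108) = -3.884764.
D < 0, so the roots are the complex-conjugate pair z = (-b +/- i sqrt(-D)) / (2a) = -0.433 +/- 0.7717i.
For a conjugate pair |z|^2 = z * conj(z) = (product of roots) = c/a = 1/(1.277) = 0.783085, so |z| = sqrt(0.783085) = 0.8849 for both roots.
Moduli of all roots: 0.8849, 0.8849.
All moduli strictly greater than 1? No.
Verdict: Not invertible.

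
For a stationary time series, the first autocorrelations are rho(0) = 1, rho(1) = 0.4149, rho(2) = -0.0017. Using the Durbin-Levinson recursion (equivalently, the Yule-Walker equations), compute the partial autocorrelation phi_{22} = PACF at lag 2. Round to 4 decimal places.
\phi_{22} = -0.2100

The PACF at lag k is phi_{kk}, the last component of the solution
to the Yule-Walker system G_k phi = r_k where
  (G_k)_{ij} = rho(|i - j|), (r_k)_i = rho(i), i,j = 1..k.
Equivalently, Durbin-Levinson gives phi_{kk} iteratively:
  phi_{11} = rho(1)
  phi_{kk} = [rho(k) - sum_{j=1..k-1} phi_{k-1,j} rho(k-j)]
            / [1 - sum_{j=1..k-1} phi_{k-1,j} rho(j)],
  phi_{k,j} = phi_{k-1,j} - phi_{kk} phi_{k-1,k-j},  j = 1..k-1.
Step k = 1:
  phi_11 = rho(1) = 0.4149.
Step k = 2:
  phi_22 = [rho(2) - phi_11 rho(1)] / [1 - phi_11 rho(1)] = [-0.0017 - (0.4149)(0.4149)] / [1 - (0.4149)(0.4149)]
         = -0.17384201 / 0.82785799 = -0.21.
Therefore phi_{22} = -0.2100.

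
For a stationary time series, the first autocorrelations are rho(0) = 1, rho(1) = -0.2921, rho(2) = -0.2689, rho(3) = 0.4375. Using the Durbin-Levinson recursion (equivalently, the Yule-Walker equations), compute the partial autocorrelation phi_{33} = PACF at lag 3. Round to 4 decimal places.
\phi_{33} = 0.2771

The PACF at lag k is phi_{kk}, the last component of the solution
to the Yule-Walker system G_k phi = r_k where
  (G_k)_{ij} = rho(|i - j|), (r_k)_i = rho(i), i,j = 1..k.
Equivalently, Durbin-Levinson gives phi_{kk} iteratively:
  phi_{11} = rho(1)
  phi_{kk} = [rho(k) - sum_{j=1..k-1} phi_{k-1,j} rho(k-j)]
            / [1 - sum_{j=1..k-1} phi_{k-1,j} rho(j)],
  phi_{k,j} = phi_{k-1,j} - phi_{kk} phi_{k-1,k-j},  j = 1..k-1.
Step k = 1:
  phi_11 = rho(1) = -0.2921.
Step k = 2:
  phi_22 = [rho(2) - phi_11 rho(1)] / [1 - phi_11 rho(1)] = [-0.2689 - (-0.2921)(-0.2921)] / [1 - (-0.2921)(-0.2921)]
         = -0.35422241 / 0.91467759 = -0.387265.
  Update: phi_21 = phi_11 - phi_22 phi_11 = -0.2921 - (-0.387265)(-0.2921) = -0.40522.
Step k = 3:
  phi_33 = [rho(3) - phi_21 rho(2) - phi_22 rho(1)] / [1 - phi_21 rho(1) - phi_22 rho(2)]
    numerator   = 0.4375 - (-0.40522)(-0.2689) - (-0.387265)(-0.2921) = 0.21541629
    denominator = 1 - (-0.40522)(-0.2921) - (-0.387265)(-0.2689) = 0.77749973
  phi_33 = 0.21541629 / 0.77749973 = 0.2771.
Therefore phi_{33} = 0.2771.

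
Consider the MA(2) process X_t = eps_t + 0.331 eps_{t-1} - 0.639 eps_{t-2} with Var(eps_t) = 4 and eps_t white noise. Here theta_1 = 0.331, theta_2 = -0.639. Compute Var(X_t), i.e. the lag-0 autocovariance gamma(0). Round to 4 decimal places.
\gamma(0) = 6.0715

For an MA(q) process X_t = eps_t + sum_i theta_i eps_{t-i} with
Var(eps_t) = sigma^2, the variance is
  gamma(0) = sigma^2 * (1 + sum_i theta_i^2).
  sum_i theta_i^2 = (0.331)^2 + (-0.639)^2 = 0.109561 + 0.408321 = 0.517882.
  gamma(0) = 4 * (1 + 0.517882) = 4 * 1.517882 = 6.071528, which rounds to 6.0715.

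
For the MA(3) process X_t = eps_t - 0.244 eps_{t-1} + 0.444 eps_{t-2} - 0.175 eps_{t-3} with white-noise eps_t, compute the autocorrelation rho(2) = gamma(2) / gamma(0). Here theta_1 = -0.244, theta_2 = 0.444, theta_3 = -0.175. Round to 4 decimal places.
\rho(2) = 0.3781

For an MA(q) process with theta_0 = 1, the autocovariance is
  gamma(k) = sigma^2 * sum_{i=0..q-k} theta_i * theta_{i+k},
and rho(k) = gamma(k) / gamma(0). Sigma^2 cancels.
  numerator   = (1)*(0.444) + (-0.244)*(-0.175) = 0.4867.
  denominator = (1)^2 + (-0.244)^2 + (0.444)^2 + (-0.175)^2 = 1.287297.
  rho(2) = 0.4867 / 1.287297 = 0.3781.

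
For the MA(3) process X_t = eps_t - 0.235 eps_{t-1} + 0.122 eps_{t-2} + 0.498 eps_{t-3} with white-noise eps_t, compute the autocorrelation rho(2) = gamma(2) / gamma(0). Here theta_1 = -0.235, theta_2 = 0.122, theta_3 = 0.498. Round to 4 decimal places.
\rho(2) = 0.0038

For an MA(q) process with theta_0 = 1, the autocovariance is
  gamma(k) = sigma^2 * sum_{i=0..q-k} theta_i * theta_{i+k},
and rho(k) = gamma(k) / gamma(0). Sigma^2 cancels.
  numerator   = (1)*(0.122) + (-0.235)*(0.498) = 0.00497.
  denominator = (1)^2 + (-0.235)^2 + (0.122)^2 + (0.498)^2 = 1.318113.
  rho(2) = 0.00497 / 1.318113 = 0.0038.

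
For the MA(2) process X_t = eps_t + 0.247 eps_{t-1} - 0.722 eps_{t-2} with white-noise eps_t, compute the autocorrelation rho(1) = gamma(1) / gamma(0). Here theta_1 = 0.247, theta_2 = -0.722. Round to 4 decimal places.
\rho(1) = 0.0434

For an MA(q) process with theta_0 = 1, the autocovariance is
  gamma(k) = sigma^2 * sum_{i=0..q-k} theta_i * theta_{i+k},
and rho(k) = gamma(k) / gamma(0). Sigma^2 cancels.
  numerator   = (1)*(0.247) + (0.247)*(-0.722) = 0.068666.
  denominator = (1)^2 + (0.247)^2 + (-0.722)^2 = 1.582293.
  rho(1) = 0.068666 / 1.582293 = 0.0434.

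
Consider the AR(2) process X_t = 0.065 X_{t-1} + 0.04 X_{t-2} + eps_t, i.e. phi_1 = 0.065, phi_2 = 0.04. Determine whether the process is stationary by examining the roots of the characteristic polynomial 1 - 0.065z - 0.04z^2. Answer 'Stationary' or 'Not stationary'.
\text{Stationary}

The AR(p) characteristic polynomial is P(z) = 1 - 0.065z - 0.04z^2.
Stationarity requires all roots to lie outside the unit circle, i.e. |z| > 1 for every root.
Set 1 + (-0.065) z + (-0.04) z^2 = 0, i.e. a z^2 + b z + c = 0 with a = -0.04, b = -0.065, c = 1.
Discriminant D = b^2 - 4ac = (-0.065)^2 - 4*(-0.04)*1 = 0.004225 - (-0.16) = 0.164225.
D >= 0, so the roots are real: z = (-b +/- sqrt(D)) / (2a) = (0.065 +/- 0.405247) / (-0.08).
  z_1 = (0.065 + 0.405247) / (-0.08) = -5.8781,   |z_1| = 5.8781.
  z_2 = (0.065 - 0.405247) / (-0.08) = 4.2531,   |z_2| = 4.2531.
Moduli of all roots: 5.8781, 4.2531.
All moduli strictly greater than 1? Yes.
Verdict: Stationary.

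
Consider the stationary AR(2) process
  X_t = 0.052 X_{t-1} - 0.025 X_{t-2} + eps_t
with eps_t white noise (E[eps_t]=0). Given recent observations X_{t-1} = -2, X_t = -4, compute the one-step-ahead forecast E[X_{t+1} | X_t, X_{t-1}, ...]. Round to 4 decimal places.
E[X_{t+1} \mid \mathcal F_t] = -0.1580

For an AR(p) model X_t = c + sum_i phi_i X_{t-i} + eps_t, the
one-step-ahead conditional mean is
  E[X_{t+1} | X_t, ...] = c + sum_i phi_i X_{t+1-i}.
Substitute known values:
  E[X_{t+1} | ...] = (0.052) * (-4) + (-0.025) * (-2)
                   = -0.1580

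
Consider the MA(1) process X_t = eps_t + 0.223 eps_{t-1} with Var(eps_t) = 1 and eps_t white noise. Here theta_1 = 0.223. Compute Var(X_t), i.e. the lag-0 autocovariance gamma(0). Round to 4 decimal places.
\gamma(0) = 1.0497

For an MA(q) process X_t = eps_t + sum_i theta_i eps_{t-i} with
Var(eps_t) = sigma^2, the variance is
  gamma(0) = sigma^2 * (1 + sum_i theta_i^2).
  sum_i theta_i^2 = (0.223)^2 = 0.049729.
  gamma(0) = 1 * (1 + 0.049729) = 1 * 1.049729 = 1.049729, which rounds to 1.0497.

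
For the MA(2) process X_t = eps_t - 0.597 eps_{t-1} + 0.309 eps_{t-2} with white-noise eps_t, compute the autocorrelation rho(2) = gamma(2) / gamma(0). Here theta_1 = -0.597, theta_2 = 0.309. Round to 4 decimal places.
\rho(2) = 0.2128

For an MA(q) process with theta_0 = 1, the autocovariance is
  gamma(k) = sigma^2 * sum_{i=0..q-k} theta_i * theta_{i+k},
and rho(k) = gamma(k) / gamma(0). Sigma^2 cancels.
  numerator   = (1)*(0.309) = 0.309.
  denominator = (1)^2 + (-0.597)^2 + (0.309)^2 = 1.45189.
  rho(2) = 0.309 / 1.45189 = 0.2128.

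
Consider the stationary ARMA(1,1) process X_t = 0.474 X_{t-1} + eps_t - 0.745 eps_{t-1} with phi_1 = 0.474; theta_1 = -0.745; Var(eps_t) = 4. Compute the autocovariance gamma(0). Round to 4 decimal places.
\gamma(0) = 4.3789

Multiply the model equation by X_{t-k} and take expectations. With theta_0 = psi_0 = 1 and psi_j the MA(infinity) weights, this gives
  gamma(k) - sum_i phi_i gamma(k-i) = c_k,
  c_k = sigma^2 * sum_{j=k..q} theta_j psi_{j-k}   (c_k = 0 for k > q),
using gamma(-m) = gamma(m).
psi-weights needed (psi_j = theta_j + sum_i phi_i psi_{j-i}):
  psi_1 = theta_1 + phi_1 = -0.745 + (0.474) = -0.271
Right-hand sides:
  c_0 = sigma^2 (1 + theta_1 psi_1) = 4 * (1 + (-0.745)(-0.271)) = 4 * 1.201895 = 4.80758
  c_1 = sigma^2 theta_1 = 4 * (-0.745) = -2.98
  c_2 = 0
Equations for k = 0 and k = 1 (AR order 1):
  gamma(0) = phi_1 gamma(1) + c_0
  gamma(1) = phi_1 gamma(0) + c_1
Substituting the second into the first: gamma(0) (1 - phi_1^2) = c_0 + phi_1 c_1, so
  gamma(0) = (c_0 + phi_1 c_1) / (1 - phi_1^2) = (4.80758 + (0.474)(-2.98)) / (1 - (0.474)^2) = 3.39506 / 0.775324 = 4.378892.
Therefore gamma(0) = 4.3789 (to 4 decimal places).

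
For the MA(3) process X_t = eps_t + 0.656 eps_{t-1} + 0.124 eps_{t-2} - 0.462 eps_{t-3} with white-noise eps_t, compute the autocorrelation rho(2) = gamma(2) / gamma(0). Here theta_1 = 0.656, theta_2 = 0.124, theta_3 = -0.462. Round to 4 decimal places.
\rho(2) = -0.1079

For an MA(q) process with theta_0 = 1, the autocovariance is
  gamma(k) = sigma^2 * sum_{i=0..q-k} theta_i * theta_{i+k},
and rho(k) = gamma(k) / gamma(0). Sigma^2 cancels.
  numerator   = (1)*(0.124) + (0.656)*(-0.462) = -0.179072.
  denominator = (1)^2 + (0.656)^2 + (0.124)^2 + (-0.462)^2 = 1.659156.
  rho(2) = -0.179072 / 1.659156 = -0.1079.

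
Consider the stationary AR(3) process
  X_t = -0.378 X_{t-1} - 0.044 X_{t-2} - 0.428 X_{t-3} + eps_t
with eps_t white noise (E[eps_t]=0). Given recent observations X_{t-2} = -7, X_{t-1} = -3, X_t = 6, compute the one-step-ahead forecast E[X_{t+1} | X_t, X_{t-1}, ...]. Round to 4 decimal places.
E[X_{t+1} \mid \mathcal F_t] = 0.8600

For an AR(p) model X_t = c + sum_i phi_i X_{t-i} + eps_t, the
one-step-ahead conditional mean is
  E[X_{t+1} | X_t, ...] = c + sum_i phi_i X_{t+1-i}.
Substitute known values:
  E[X_{t+1} | ...] = (-0.378) * (6) + (-0.044) * (-3) + (-0.428) * (-7)
                   = 0.8600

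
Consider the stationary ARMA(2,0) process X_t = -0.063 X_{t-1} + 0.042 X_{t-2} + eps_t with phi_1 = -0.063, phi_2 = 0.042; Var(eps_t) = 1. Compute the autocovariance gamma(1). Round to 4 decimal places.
\gamma(1) = -0.0662

Multiply the model equation by X_{t-k} and take expectations. With theta_0 = psi_0 = 1 and psi_j the MA(infinity) weights, this gives
  gamma(k) - sum_i phi_i gamma(k-i) = c_k,
  c_k = sigma^2 * sum_{j=k..q} theta_j psi_{j-k}   (c_k = 0 for k > q),
using gamma(-m) = gamma(m).
Pure AR (q = 0): c_0 = sigma^2 = 1, c_k = 0 for k >= 1.
Equations for k = 0, 1, 2 (AR order 2, c_2 = 0):
  (E0) gamma(0) = phi_1 gamma(1) + phi_2 gamma(2) + c_0
  (E1) gamma(1) = phi_1 gamma(0) + phi_2 gamma(1) + c_1
  (E2) gamma(2) = phi_1 gamma(1) + phi_2 gamma(0)
From (E1): gamma(1) = A gamma(0) + B with
  A = phi_1 / (1 - phi_2) = -0.063 / 0.958 = -0.065762,   B = c_1 / (1 - phi_2) = 0 / 0.958 = 0.
Insert (E2) into (E0): gamma(0) (1 - phi_2^2) = phi_1 (1 + phi_2) gamma(1) + c_0.
  phi_1 (1 + phi_2) = (-0.063)(1.042) = -0.065646,   1 - phi_2^2 = 0.998236.
Replace gamma(1) by A gamma(0) + B and collect gamma(0):
  gamma(0) [0.998236 - (-0.065646)(-0.065762)] = c_0 = 1
  gamma(0) * 0.993919 = 1
  gamma(0) = 1 / 0.993919 = 1.006118.
  gamma(1) = A gamma(0) = (-0.065762)(1.006118) = -0.066164.
Therefore gamma(1) = -0.0662 (to 4 decimal places).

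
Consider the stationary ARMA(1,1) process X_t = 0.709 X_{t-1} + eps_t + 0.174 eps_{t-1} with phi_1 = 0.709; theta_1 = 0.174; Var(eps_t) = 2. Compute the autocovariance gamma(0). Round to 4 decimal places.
\gamma(0) = 5.1356

Multiply the model equation by X_{t-k} and take expectations. With theta_0 = psi_0 = 1 and psi_j the MA(infinity) weights, this gives
  gamma(k) - sum_i phi_i gamma(k-i) = c_k,
  c_k = sigma^2 * sum_{j=k..q} theta_j psi_{j-k}   (c_k = 0 for k > q),
using gamma(-m) = gamma(m).
psi-weights needed (psi_j = theta_j + sum_i phi_i psi_{j-i}):
  psi_1 = theta_1 + phi_1 = 0.174 + (0.709) = 0.883
Right-hand sides:
  c_0 = sigma^2 (1 + theta_1 psi_1) = 2 * (1 + (0.174)(0.883)) = 2 * 1.153642 = 2.307284
  c_1 = sigma^2 theta_1 = 2 * (0.174) = 0.348
  c_2 = 0
Equations for k = 0 and k = 1 (AR order 1):
  gamma(0) = phi_1 gamma(1) + c_0
  gamma(1) = phi_1 gamma(0) + c_1
Substituting the second into the first: gamma(0) (1 - phi_1^2) = c_0 + phi_1 c_1, so
  gamma(0) = (c_0 + phi_1 c_1) / (1 - phi_1^2) = (2.307284 + (0.709)(0.348)) / (1 - (0.709)^2) = 2.554016 / 0.497319 = 5.135569.
Therefore gamma(0) = 5.1356 (to 4 decimal places).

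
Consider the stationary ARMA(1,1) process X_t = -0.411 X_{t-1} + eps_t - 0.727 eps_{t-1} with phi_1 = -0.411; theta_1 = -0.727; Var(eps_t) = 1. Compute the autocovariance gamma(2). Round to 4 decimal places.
\gamma(2) = 0.7309

Multiply the model equation by X_{t-k} and take expectations. With theta_0 = psi_0 = 1 and psi_j the MA(infinity) weights, this gives
  gamma(k) - sum_i phi_i gamma(k-i) = c_k,
  c_k = sigma^2 * sum_{j=k..q} theta_j psi_{j-k}   (c_k = 0 for k > q),
using gamma(-m) = gamma(m).
psi-weights needed (psi_j = theta_j + sum_i phi_i psi_{j-i}):
  psi_1 = theta_1 + phi_1 = -0.727 + (-0.411) = -1.138
Right-hand sides:
  c_0 = sigma^2 (1 + theta_1 psi_1) = 1 * (1 + (-0.727)(-1.138)) = 1 * 1.827326 = 1.827326
  c_1 = sigma^2 theta_1 = 1 * (-0.727) = -0.727
  c_2 = 0
Equations for k = 0 and k = 1 (AR order 1):
  gamma(0) = phi_1 gamma(1) + c_0
  gamma(1) = phi_1 gamma(0) + c_1
Substituting the second into the first: gamma(0) (1 - phi_1^2) = c_0 + phi_1 c_1, so
  gamma(0) = (c_0 + phi_1 c_1) / (1 - phi_1^2) = (1.827326 + (-0.411)(-0.727)) / (1 - (-0.411)^2) = 2.126123 / 0.831079 = 2.558268.
  gamma(1) = phi_1 gamma(0) + c_1 = (-0.411)(2.558268) + (-0.727) = -1.778448.
For k = 2 (> q): gamma(2) = phi_1 gamma(1) = (-0.411)(-1.778448) = 0.730942.
Therefore gamma(2) = 0.7309 (to 4 decimal places).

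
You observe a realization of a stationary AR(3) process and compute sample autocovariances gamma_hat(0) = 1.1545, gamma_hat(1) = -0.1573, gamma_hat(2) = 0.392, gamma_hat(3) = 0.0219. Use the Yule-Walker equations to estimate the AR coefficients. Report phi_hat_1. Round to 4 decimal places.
\hat\phi_{1} = -0.1270

The Yule-Walker equations for an AR(p) process read, in matrix form,
  Gamma_p phi = r_p,   with   (Gamma_p)_{ij} = gamma(|i - j|),
                       (r_p)_i = gamma(i),   i,j = 1..p.
Substitute the sample gammas (Toeplitz matrix and right-hand side of size 3):
  Gamma_p = [[1.1545, -0.1573, 0.392], [-0.1573, 1.1545, -0.1573], [0.392, -0.1573, 1.1545]]
  r_p     = [-0.1573, 0.392, 0.0219]
Written out (R1..R3):
  (R1) 1.1545 phi_1 - 0.1573 phi_2 + 0.392 phi_3 = -0.1573
  (R2) -0.1573 phi_1 + 1.1545 phi_2 - 0.1573 phi_3 = 0.392
  (R3) 0.392 phi_1 - 0.1573 phi_2 + 1.1545 phi_3 = 0.0219
Gaussian elimination:
  R2 <- R2 - (-0.1573/1.1545) R1 = R2 - (-0.136249) R1:  1.133068 phi_2 - 0.10389 phi_3 = 0.370568
  R3 <- R3 - (0.392/1.1545) R1 = R3 - (0.339541) R1:  -0.10389 phi_2 + 1.0214 phi_3 = 0.07531
  R3 <- R3 - (-0.10389/1.133068) R2 = R3 - (-0.091689) R2:  1.011874 phi_3 = 0.109287
Back-substitution:
  phi_hat_3 = 0.109287 / 1.011874 = 0.108004
  phi_hat_2 = (0.370568 - (-0.10389)(0.108004)) / 1.133068 = 0.336951
  phi_hat_1 = (-0.1573 - (-0.1573)(0.336951) - (0.392)(0.108004)) / 1.1545 = -0.127012
So phi_hat = [-0.1270, 0.3370, 0.1080].
Therefore phi_hat_1 = -0.1270.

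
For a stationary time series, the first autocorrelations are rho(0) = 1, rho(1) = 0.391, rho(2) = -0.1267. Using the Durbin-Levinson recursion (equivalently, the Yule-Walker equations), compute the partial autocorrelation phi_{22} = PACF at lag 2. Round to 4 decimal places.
\phi_{22} = -0.3300

The PACF at lag k is phi_{kk}, the last component of the solution
to the Yule-Walker system G_k phi = r_k where
  (G_k)_{ij} = rho(|i - j|), (r_k)_i = rho(i), i,j = 1..k.
Equivalently, Durbin-Levinson gives phi_{kk} iteratively:
  phi_{11} = rho(1)
  phi_{kk} = [rho(k) - sum_{j=1..k-1} phi_{k-1,j} rho(k-j)]
            / [1 - sum_{j=1..k-1} phi_{k-1,j} rho(j)],
  phi_{k,j} = phi_{k-1,j} - phi_{kk} phi_{k-1,k-j},  j = 1..k-1.
Step k = 1:
  phi_11 = rho(1) = 0.391.
Step k = 2:
  phi_22 = [rho(2) - phi_11 rho(1)] / [1 - phi_11 rho(1)] = [-0.1267 - (0.391)(0.391)] / [1 - (0.391)(0.391)]
         = -0.279581 / 0.847119 = -0.33.
Therefore phi_{22} = -0.3300.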